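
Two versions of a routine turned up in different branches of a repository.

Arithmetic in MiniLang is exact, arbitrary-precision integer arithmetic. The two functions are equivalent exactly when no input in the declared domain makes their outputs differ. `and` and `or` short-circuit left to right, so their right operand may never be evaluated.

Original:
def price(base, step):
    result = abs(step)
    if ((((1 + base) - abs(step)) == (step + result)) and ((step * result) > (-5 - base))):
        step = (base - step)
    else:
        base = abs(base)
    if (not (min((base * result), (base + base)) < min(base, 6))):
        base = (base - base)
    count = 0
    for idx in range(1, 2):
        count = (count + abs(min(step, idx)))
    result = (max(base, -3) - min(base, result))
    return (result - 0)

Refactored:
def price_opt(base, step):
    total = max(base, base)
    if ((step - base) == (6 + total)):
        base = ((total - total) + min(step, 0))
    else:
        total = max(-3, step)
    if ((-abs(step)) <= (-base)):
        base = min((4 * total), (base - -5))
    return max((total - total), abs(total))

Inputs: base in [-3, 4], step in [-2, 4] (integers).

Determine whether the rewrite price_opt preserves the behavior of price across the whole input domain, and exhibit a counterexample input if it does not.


The rewrite breaks on base=-3, step=-2, where the results are 0 and 2.
price: result := 2 | ((((1 + base) - abs(step)) == (step + result)) and ((step * result) > (-5 - base))): false | base := 3 | (not (min((base * result), (base + base)) < min(base, 6))): true | base := 0 | count := 0 | iter idx=1: | count := 2 | result := 0 | result 0
price_opt: total := -3 | ((step - base) == (6 + total)): false | total := -2 | ((-abs(step)) <= (-base)): true | base := -8 | result 2
verdict: not equivalent; witness: base=-3, step=-2


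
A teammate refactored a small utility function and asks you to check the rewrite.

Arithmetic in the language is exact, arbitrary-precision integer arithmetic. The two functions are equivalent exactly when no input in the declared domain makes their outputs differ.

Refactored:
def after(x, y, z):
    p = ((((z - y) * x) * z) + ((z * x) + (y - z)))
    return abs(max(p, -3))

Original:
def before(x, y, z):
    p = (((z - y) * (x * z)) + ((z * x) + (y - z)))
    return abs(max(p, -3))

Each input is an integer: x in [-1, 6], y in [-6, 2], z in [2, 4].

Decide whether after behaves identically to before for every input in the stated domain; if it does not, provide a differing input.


The two versions differ — the changes include same computation, different form.
Tracing x=3, y=0, z=4: before: p becomes 56; next final value 56 | after: p becomes 56; next final value 56 — matching result 56.
Sweeping the whole domain (216 inputs) finds no disagreement.
verdict: equivalent


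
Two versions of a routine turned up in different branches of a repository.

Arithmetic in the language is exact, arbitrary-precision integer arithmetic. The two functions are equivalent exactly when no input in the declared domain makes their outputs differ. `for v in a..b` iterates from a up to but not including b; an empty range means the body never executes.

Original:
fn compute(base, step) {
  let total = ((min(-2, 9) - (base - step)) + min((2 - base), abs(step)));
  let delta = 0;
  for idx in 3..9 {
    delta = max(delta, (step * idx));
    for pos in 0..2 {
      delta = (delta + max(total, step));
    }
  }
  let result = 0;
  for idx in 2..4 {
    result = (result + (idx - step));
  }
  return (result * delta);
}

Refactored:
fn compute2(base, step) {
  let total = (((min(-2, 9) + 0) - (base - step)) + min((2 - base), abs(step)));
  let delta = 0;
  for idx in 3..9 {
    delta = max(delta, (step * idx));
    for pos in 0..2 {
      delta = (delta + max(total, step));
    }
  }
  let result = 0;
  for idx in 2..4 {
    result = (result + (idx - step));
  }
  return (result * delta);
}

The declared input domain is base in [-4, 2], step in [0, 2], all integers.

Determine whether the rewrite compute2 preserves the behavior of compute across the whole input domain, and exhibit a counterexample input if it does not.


The two versions differ — the changes include constant usage differs, arithmetic usage differs.
Spot check at base=-1, step=1 — compute: total = 1; delta = 0; [idx=3]; delta = 3; [pos=0]; delta = 4; [pos=1]; delta = 5; [idx=4]; delta = 5; [pos=0]; delta = 6; [pos=1]; delta = 7; [idx=5]; delta = 7; [pos=0]; delta = 8; [pos=1]; delta = 9; [idx=6]; delta = 9; [pos=0]; delta = 10; [pos=1]; delta = 11; [idx=7]; delta = 11; [pos=0]; delta = 12; [pos=1]; delta = 13; [idx=8]; delta = 13; [pos=0]; delta = 14; [pos=1]; delta = 15; result = 0; [idx=2]; result = 1; [idx=3]; result = 3; return 45. compute2: total = 1; delta = 0; [idx=3]; delta = 3; [pos=0]; delta = 4; [pos=1]; delta = 5; [idx=4]; delta = 5; [pos=0]; delta = 6; [pos=1]; delta = 7; [idx=5]; delta = 7; [pos=0]; delta = 8; [pos=1]; delta = 9; [idx=6]; delta = 9; [pos=0]; delta = 10; [pos=1]; delta = 11; [idx=7]; delta = 11; [pos=0]; delta = 12; [pos=1]; delta = 13; [idx=8]; delta = 13; [pos=0]; delta = 14; [pos=1]; delta = 15; result = 0; [idx=2]; result = 1; [idx=3]; result = 3; return 45. Both give 45.
Sweeping the whole domain (21 inputs) finds no disagreement.
verdict: equivalent


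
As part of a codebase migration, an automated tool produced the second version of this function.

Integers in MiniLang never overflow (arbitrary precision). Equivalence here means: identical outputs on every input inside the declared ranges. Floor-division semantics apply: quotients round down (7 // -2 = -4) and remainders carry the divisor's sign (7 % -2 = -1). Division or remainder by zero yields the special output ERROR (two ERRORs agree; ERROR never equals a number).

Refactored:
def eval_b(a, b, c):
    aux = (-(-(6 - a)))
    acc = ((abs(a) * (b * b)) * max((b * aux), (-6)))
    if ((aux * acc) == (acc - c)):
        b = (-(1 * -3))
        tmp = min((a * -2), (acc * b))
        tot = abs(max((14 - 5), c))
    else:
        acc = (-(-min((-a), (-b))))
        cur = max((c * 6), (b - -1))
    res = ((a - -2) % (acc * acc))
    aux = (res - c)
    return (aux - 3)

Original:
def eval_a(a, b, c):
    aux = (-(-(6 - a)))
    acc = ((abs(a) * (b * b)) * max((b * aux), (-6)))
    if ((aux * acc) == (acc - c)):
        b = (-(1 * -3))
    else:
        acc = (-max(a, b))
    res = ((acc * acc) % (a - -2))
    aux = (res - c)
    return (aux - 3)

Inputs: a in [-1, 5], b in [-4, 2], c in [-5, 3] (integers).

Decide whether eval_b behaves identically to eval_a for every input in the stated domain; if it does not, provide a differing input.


Run the pair on a=-1, b=0, c=-5.
eval_a: aux becomes 7; next acc becomes 0; next ((aux * acc) == (acc - c)) evaluates to false; next acc becomes 0; next res becomes 0; next aux becomes 5; next final value 2
eval_b: aux becomes 7; next acc becomes 0; next ((aux * acc) == (acc - c)) evaluates to false; next acc becomes 0; next cur becomes 1; next hits division by zero so the output is ERROR
2 != ERROR, so the rewrite changes behavior.
verdict: not equivalent; witness: a=-1, b=0, c=-5


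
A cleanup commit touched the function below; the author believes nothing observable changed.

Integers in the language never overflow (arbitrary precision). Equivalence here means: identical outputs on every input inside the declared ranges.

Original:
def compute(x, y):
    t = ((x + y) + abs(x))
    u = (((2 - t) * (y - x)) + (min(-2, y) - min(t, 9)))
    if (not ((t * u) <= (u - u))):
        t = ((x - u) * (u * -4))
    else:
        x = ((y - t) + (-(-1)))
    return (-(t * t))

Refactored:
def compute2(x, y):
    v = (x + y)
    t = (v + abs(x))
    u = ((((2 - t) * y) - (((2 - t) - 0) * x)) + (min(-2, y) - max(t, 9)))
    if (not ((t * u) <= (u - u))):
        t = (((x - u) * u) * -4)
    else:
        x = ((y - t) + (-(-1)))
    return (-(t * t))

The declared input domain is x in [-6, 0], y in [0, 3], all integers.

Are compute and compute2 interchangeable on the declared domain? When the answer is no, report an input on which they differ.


Run the pair on x=-6, y=1.
compute: t := 1 | u := 4 | (not ((t * u) <= (u - u))): true | t := 160 | result -25600
compute2: v := -5 | t := 1 | u := -4 | (not ((t * u) <= (u - u))): false | x := 1 | result -1
-25600 != -1, so the rewrite changes behavior.
verdict: not equivalent; witness: x=-6, y=1


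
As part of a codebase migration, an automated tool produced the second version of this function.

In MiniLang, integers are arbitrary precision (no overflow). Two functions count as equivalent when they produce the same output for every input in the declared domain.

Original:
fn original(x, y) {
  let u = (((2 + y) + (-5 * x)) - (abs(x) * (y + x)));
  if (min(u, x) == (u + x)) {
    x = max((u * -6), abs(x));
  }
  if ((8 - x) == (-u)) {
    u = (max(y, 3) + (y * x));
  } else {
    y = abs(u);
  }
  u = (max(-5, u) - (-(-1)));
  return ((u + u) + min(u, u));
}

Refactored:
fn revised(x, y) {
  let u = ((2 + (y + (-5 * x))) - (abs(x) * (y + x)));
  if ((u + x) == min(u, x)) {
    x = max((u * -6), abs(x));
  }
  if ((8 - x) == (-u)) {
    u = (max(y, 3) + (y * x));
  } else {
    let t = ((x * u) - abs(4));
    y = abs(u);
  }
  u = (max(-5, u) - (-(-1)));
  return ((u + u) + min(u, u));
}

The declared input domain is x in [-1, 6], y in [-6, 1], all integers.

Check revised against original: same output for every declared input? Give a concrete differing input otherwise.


Changes here: min/max/abs usage differs, and constant usage differs, and local variable names differ, and statement counts differ, and arithmetic usage differs; the full 64-point sweep finds no disagreement.
verdict: equivalent


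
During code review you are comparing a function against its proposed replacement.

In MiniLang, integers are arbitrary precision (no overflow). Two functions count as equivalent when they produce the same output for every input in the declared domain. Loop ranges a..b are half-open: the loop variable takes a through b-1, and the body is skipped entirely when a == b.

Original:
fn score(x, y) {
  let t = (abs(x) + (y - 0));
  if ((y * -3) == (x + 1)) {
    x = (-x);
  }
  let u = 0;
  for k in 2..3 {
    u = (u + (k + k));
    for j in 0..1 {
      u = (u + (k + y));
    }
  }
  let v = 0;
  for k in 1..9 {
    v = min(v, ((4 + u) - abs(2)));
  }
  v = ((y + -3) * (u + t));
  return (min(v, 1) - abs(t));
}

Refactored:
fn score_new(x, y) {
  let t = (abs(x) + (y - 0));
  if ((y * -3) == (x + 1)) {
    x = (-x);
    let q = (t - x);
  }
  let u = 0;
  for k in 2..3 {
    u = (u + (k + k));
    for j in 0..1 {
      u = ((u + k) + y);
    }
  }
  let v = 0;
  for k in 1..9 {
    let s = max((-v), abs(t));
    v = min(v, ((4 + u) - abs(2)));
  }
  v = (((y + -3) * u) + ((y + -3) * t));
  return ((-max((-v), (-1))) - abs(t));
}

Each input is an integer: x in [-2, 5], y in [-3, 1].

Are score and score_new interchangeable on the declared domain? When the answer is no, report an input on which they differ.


Equivalent — the differences include constant usage differs, and local variable names differ, and min/max/abs usage differs, and arithmetic usage differs, and statement counts differ, yet no declared input distinguishes the two.
Tracing x=3, y=-3: score: t=0, then ((y * -3) == (x + 1)) is false, then u=0, then (k=2), then u=4, then (j=0), then u=3, then v=0, then (k=1), then v=0, then (k=2), then v=0, then (k=3), then v=0, then (k=4), then v=0, then (k=5), then v=0, then (k=6), then v=0, then (k=7), then v=0, then (k=8), then v=0, then v=-18, then returns -18 | score_new: t=0, then ((y * -3) == (x + 1)) is false, then u=0, then (k=2), then u=4, then (j=0), then u=3, then v=0, then (k=1), then s=0, then v=0, then (k=2), then s=0, then v=0, then (k=3), then s=0, then v=0, then (k=4), then s=0, then v=0, then (k=5), then s=0, then v=0, then (k=6), then s=0, then v=0, then (k=7), then s=0, then v=0, then (k=8), then s=0, then v=0, then v=-18, then returns -18 — matching result -18.
An exhaustive pass over the 40 declared inputs shows identical outputs.
verdict: equivalent


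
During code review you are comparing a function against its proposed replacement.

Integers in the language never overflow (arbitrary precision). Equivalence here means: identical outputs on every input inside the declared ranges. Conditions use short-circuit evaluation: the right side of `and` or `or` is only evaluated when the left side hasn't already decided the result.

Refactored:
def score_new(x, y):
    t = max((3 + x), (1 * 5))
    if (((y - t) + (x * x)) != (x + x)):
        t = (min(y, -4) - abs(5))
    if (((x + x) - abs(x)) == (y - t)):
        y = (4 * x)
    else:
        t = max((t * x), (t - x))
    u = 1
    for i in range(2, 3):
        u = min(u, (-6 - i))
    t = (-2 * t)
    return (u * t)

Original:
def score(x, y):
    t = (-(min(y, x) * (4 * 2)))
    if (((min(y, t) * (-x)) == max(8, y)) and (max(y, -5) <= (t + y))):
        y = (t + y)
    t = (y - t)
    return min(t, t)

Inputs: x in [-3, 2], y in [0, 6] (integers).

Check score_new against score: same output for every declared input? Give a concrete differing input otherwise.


Input x=-3, y=0: -24 from score versus 432 from score_new.
verdict: not equivalent; witness: x=-3, y=0


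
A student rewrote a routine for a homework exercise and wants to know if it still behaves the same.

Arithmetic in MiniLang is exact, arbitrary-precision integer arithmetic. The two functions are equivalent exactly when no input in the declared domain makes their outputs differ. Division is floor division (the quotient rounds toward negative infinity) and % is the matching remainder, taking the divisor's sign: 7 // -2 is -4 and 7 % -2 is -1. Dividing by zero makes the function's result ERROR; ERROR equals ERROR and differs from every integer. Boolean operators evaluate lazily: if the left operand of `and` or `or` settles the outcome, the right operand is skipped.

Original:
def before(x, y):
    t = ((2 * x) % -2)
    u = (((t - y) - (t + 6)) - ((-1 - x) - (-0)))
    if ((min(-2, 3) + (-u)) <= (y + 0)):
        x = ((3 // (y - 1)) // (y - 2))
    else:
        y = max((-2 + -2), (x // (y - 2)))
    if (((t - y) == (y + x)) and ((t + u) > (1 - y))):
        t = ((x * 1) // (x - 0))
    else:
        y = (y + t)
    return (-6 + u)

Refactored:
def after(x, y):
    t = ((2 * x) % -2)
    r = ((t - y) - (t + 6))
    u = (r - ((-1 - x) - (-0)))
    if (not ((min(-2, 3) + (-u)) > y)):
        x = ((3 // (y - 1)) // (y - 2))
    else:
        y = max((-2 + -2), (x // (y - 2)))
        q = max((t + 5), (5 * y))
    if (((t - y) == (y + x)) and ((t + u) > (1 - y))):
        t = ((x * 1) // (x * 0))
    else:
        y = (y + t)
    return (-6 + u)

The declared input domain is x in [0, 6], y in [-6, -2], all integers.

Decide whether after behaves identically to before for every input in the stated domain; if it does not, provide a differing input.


There is a counterexample at x=2, y=-6: -3 on one side, ERROR on the other.
before: t becomes 0; next u becomes 3; next ((min(-2, 3) + (-u)) <= (y + 0)) evaluates to false; next y becomes -1; next (((t - y) == (y + x)) and ((t + u) > (1 - y))) evaluates to true; next t becomes 1; next final value -3
after: t becomes 0; next r becomes 0; next u becomes 3; next (not ((min(-2, 3) + (-u)) > y)) evaluates to false; next y becomes -1; next q becomes 5; next (((t - y) == (y + x)) and ((t + u) > (1 - y))) evaluates to true; next hits division by zero so the output is ERROR
verdict: not equivalent; witness: x=2, y=-6


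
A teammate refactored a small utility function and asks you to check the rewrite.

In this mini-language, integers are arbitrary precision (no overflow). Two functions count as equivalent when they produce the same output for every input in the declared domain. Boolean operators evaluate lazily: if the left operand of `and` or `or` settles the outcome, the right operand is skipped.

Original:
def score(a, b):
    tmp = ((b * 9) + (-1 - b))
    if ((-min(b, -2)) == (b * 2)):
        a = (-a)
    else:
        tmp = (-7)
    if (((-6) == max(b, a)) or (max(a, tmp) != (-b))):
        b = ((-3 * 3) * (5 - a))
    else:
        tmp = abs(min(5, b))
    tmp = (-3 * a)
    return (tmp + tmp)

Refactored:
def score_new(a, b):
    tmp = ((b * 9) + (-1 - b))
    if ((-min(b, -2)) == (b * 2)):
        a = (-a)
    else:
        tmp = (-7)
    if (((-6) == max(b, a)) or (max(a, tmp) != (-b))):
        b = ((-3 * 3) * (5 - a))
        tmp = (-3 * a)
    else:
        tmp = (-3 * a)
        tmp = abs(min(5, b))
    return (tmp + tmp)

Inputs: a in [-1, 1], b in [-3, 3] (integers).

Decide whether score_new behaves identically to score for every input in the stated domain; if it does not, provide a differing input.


Consider the input a=1, b=-1.
score: tmp=-9, then ((-min(b, -2)) == (b * 2)) is false, then tmp=-7, then (((-6) == max(b, a)) or (max(a, tmp) != (-b))) is false, then tmp=1, then tmp=-3, then returns -6
score_new: tmp=-9, then ((-min(b, -2)) == (b * 2)) is false, then tmp=-7, then (((-6) == max(b, a)) or (max(a, tmp) != (-b))) is false, then tmp=-3, then tmp=1, then returns 2
-6 vs 2 — the two versions disagree here.
verdict: not equivalent; witness: a=1, b=-1


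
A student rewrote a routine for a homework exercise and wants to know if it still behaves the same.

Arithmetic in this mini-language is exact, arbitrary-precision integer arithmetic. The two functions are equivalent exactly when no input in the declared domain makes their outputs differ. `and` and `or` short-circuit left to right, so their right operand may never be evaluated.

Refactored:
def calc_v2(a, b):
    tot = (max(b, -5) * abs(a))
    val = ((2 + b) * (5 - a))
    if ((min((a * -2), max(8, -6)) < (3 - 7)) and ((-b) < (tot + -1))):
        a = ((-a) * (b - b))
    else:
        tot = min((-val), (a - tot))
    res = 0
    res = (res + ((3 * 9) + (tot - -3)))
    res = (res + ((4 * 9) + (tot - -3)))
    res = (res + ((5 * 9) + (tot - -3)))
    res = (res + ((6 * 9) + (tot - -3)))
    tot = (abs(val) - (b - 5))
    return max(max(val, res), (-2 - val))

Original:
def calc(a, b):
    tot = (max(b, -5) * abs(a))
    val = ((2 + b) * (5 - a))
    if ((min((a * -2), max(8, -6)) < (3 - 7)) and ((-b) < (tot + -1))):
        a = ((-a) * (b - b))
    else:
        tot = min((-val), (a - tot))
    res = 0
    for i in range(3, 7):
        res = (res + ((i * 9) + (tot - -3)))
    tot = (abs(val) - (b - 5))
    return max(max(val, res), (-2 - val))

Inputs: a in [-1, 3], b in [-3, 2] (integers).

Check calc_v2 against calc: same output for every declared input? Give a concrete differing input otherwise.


Behavior is preserved: although constant usage differs, and loop structure differs, and local variable names differ, and statement counts differ, and arithmetic usage differs, the outputs never diverge.
One worked example (a=3, b=0) — calc: tot becomes 0; next val becomes 4; next ((min((a * -2), max(8, -6)) < (3 - 7)) and ((-b) < (tot + -1))) evaluates to false; next tot becomes -4; next res becomes 0; next at i=3:; next res becomes 26; next at i=4:; next res becomes 61; next at i=5:; next res becomes 105; next at i=6:; next res becomes 158; next tot becomes 9; next final value 158; calc_v2: tot becomes 0; next val becomes 4; next ((min((a * -2), max(8, -6)) < (3 - 7)) and ((-b) < (tot + -1))) evaluates to false; next tot becomes -4; next res becomes 0; next res becomes 26; next res becomes 61; next res becomes 105; next res becomes 158; next tot becomes 9; next final value 158; agreement on 158.
Across all 30 domain points the two functions coincide.
verdict: equivalent


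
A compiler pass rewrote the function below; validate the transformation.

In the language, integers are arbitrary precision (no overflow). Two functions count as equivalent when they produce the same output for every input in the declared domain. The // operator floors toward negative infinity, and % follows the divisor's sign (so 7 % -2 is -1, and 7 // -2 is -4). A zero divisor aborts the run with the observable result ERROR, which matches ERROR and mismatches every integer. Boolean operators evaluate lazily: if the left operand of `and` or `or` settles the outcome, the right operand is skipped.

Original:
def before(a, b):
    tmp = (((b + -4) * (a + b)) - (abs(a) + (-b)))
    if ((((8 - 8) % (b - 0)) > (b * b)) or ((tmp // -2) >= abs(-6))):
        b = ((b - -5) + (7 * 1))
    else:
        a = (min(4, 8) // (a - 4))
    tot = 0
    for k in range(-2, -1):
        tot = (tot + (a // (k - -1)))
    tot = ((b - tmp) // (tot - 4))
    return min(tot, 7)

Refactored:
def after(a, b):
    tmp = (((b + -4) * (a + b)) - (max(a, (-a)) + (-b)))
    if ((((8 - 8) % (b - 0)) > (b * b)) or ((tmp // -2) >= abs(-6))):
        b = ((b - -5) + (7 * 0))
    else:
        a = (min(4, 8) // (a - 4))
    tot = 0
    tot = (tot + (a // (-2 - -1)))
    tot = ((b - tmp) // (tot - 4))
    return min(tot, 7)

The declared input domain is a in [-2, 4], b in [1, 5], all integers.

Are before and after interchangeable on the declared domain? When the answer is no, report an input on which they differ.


On input a=3, b=1, before returns -4 while after returns -3.
verdict: not equivalent; witness: a=3, b=1


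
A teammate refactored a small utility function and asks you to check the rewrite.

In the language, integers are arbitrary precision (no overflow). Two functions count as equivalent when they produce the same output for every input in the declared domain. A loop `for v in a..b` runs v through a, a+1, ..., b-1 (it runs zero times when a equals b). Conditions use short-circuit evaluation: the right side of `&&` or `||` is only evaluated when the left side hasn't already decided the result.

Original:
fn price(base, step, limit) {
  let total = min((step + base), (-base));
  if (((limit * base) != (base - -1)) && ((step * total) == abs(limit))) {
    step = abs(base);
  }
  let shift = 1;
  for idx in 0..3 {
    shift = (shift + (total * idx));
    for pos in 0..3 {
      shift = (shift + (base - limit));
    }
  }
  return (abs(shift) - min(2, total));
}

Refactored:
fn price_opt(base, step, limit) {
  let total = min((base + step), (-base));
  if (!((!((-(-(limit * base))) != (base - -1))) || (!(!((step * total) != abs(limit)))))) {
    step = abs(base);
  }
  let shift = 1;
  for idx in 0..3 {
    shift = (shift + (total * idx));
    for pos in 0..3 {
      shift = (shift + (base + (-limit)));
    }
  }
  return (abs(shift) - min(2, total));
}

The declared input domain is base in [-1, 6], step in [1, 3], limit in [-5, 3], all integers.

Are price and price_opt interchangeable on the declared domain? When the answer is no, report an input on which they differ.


Differences: arithmetic usage differs, comparison usage differs, boolean connective usage differs — yet all 216 inputs agree.
verdict: equivalent


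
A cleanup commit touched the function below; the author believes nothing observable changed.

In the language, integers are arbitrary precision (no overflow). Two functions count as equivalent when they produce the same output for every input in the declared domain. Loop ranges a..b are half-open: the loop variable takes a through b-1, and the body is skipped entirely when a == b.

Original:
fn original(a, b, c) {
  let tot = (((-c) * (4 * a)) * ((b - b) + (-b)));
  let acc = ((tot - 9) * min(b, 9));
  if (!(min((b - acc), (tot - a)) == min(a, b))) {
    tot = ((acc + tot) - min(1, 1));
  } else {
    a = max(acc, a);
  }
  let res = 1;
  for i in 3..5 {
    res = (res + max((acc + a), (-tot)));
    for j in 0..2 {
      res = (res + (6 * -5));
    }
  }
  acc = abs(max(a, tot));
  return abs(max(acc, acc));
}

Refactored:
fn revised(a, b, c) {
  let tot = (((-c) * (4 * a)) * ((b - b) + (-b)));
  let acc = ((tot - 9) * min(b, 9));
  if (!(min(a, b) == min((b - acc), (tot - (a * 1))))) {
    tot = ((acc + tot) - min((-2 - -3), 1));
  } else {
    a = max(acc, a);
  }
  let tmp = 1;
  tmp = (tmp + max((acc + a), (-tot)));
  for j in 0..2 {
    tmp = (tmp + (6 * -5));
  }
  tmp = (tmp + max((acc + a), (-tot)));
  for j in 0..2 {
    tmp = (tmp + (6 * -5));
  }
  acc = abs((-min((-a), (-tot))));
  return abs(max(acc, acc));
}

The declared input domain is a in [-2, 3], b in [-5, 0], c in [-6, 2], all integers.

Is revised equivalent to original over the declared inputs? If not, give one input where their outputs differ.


Differences: statement counts differ, and constant usage differs, and local variable names differ, and arithmetic usage differs, and min/max/abs usage differs — yet all 324 inputs agree.
verdict: equivalent


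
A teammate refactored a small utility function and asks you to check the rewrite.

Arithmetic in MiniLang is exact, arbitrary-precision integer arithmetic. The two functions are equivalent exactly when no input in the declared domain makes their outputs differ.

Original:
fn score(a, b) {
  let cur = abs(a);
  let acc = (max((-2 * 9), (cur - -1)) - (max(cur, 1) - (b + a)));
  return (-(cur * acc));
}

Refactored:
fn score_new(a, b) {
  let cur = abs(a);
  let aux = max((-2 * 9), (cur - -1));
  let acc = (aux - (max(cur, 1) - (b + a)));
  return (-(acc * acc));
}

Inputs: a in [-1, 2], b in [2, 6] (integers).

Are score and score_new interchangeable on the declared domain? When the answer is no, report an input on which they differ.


There is a counterexample at a=-1, b=2: -2 on one side, -4 on the other.
score: cur=1, then acc=2, then returns -2
score_new: cur=1, then aux=2, then acc=2, then returns -4
verdict: not equivalent; witness: a=-1, b=2


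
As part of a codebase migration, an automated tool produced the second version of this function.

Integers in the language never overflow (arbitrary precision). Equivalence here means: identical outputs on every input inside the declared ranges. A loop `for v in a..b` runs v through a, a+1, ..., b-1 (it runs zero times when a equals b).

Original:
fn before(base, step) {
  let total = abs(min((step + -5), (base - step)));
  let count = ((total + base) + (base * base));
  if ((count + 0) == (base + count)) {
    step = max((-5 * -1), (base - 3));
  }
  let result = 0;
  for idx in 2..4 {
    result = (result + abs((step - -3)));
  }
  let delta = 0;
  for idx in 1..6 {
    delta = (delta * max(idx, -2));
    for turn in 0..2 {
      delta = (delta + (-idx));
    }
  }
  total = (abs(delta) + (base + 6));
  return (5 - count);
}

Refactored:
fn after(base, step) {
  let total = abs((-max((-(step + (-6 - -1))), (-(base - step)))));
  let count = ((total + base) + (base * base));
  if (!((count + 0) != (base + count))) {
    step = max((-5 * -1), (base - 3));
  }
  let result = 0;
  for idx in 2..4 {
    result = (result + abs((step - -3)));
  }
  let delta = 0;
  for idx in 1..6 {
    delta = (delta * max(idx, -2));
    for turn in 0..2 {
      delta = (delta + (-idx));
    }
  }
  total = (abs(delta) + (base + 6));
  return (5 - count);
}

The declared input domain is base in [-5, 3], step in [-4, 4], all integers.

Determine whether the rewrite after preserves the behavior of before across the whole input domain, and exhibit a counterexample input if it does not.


Comparing the listings, the differences include: comparison usage differs; also arithmetic usage differs; also boolean connective usage differs; also min/max/abs usage differs; also constant usage differs.
One worked example (base=3, step=1) — before: total := 4 | count := 16 | ((count + 0) == (base + count)): false | result := 0 | iter idx=2: | result := 4 | iter idx=3: | result := 8 | delta := 0 | iter idx=1: | delta := 0 | iter turn=0: | delta := -1 | iter turn=1: | delta := -2 | iter idx=2: | delta := -4 | iter turn=0: | delta := -6 | iter turn=1: | delta := -8 | iter idx=3: | delta := -24 | iter turn=0: | delta := -27 | iter turn=1: | delta := -30 | iter idx=4: | delta := -120 | iter turn=0: | delta := -124 | iter turn=1: | delta := -128 | iter idx=5: | delta := -640 | iter turn=0: | delta := -645 | iter turn=1: | delta := -650 | total := 659 | result -11; after: total := 4 | count := 16 | (!((count + 0) != (base + count))): false | result := 0 | iter idx=2: | result := 4 | iter idx=3: | result := 8 | delta := 0 | iter idx=1: | delta := 0 | iter turn=0: | delta := -1 | iter turn=1: | delta := -2 | iter idx=2: | delta := -4 | iter turn=0: | delta := -6 | iter turn=1: | delta := -8 | iter idx=3: | delta := -24 | iter turn=0: | delta := -27 | iter turn=1: | delta := -30 | iter idx=4: | delta := -120 | iter turn=0: | delta := -124 | iter turn=1: | delta := -128 | iter idx=5: | delta := -640 | iter turn=0: | delta := -645 | iter turn=1: | delta := -650 | total := 659 | result -11; agreement on -11.
An exhaustive pass over the 81 declared inputs shows identical outputs.
verdict: equivalent


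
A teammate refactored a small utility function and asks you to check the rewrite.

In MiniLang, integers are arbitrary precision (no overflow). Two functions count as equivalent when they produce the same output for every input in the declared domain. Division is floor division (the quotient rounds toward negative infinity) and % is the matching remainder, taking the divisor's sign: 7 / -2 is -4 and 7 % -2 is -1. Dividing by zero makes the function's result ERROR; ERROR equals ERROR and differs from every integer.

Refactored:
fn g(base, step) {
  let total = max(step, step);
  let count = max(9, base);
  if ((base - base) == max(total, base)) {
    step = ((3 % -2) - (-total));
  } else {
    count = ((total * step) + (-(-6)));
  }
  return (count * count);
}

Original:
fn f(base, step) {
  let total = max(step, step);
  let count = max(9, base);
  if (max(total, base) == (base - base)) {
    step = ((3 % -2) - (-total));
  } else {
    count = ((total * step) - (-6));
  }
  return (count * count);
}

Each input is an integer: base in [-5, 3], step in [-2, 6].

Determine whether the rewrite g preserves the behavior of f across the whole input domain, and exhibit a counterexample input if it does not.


Differences: arithmetic usage differs — yet all 81 inputs agree.
verdict: equivalent


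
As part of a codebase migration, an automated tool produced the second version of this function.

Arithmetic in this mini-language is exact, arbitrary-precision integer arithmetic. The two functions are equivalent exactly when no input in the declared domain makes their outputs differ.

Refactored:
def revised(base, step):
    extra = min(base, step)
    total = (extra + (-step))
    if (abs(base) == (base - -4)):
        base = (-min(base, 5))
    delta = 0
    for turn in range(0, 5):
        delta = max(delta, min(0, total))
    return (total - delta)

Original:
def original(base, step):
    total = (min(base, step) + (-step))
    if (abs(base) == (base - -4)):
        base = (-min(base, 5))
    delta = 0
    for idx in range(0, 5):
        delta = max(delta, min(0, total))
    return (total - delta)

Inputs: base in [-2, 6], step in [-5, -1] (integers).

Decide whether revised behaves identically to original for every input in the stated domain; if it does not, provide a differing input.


Side by side, the visible changes include: statement counts differ; local variable names differ.
As a probe, take base=-2, step=-5: original runs total becomes 0; next (abs(base) == (base - -4)) evaluates to true; next base becomes 2; next delta becomes 0; next at idx=0:; next delta becomes 0; next at idx=1:; next delta becomes 0; next at idx=2:; next delta becomes 0; next at idx=3:; next delta becomes 0; next at idx=4:; next delta becomes 0; next final value 0; revised runs extra becomes -5; next total becomes 0; next (abs(base) == (base - -4)) evaluates to true; next base becomes 2; next delta becomes 0; next at turn=0:; next delta becomes 0; next at turn=1:; next delta becomes 0; next at turn=2:; next delta becomes 0; next at turn=3:; next delta becomes 0; next at turn=4:; next delta becomes 0; next final value 0; both end at 0.
Checked all 45 inputs in the declared domain: the outputs agree on every one.
verdict: equivalent


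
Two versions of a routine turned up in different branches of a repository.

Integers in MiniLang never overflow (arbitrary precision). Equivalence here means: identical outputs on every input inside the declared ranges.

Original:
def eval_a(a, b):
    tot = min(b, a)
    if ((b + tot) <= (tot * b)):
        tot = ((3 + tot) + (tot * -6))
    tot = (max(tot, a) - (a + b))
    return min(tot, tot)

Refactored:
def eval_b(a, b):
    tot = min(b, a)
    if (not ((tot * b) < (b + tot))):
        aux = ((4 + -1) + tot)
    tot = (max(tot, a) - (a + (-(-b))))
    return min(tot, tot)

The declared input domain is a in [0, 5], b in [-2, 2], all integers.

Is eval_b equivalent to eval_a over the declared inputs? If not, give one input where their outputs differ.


There is a counterexample at a=0, b=-2: 15 on one side, 2 on the other.
eval_a: tot = -2; ((b + tot) <= (tot * b)) -> true; tot = 13; tot = 15; return 15
eval_b: tot = -2; (not ((tot * b) < (b + tot))) -> true; aux = 1; tot = 2; return 2
verdict: not equivalent; witness: a=0, b=-2


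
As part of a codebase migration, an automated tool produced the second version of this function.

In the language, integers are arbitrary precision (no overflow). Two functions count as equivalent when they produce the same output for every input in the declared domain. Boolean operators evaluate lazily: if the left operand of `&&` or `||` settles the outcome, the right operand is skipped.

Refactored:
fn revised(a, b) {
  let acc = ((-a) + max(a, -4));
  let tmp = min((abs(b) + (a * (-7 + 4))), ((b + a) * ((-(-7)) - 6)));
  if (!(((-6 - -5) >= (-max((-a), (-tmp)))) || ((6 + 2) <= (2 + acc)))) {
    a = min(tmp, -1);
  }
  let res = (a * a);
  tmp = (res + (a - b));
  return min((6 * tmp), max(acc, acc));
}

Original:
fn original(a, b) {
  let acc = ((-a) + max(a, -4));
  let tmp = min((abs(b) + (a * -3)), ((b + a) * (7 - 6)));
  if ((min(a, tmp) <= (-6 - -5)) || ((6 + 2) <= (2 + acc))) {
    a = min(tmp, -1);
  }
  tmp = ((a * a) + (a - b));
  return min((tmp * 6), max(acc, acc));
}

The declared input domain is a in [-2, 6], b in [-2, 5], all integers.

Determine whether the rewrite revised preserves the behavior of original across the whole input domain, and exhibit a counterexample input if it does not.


On input a=-2, b=1, original returns -6 while revised returns 0.
verdict: not equivalent; witness: a=-2, b=1


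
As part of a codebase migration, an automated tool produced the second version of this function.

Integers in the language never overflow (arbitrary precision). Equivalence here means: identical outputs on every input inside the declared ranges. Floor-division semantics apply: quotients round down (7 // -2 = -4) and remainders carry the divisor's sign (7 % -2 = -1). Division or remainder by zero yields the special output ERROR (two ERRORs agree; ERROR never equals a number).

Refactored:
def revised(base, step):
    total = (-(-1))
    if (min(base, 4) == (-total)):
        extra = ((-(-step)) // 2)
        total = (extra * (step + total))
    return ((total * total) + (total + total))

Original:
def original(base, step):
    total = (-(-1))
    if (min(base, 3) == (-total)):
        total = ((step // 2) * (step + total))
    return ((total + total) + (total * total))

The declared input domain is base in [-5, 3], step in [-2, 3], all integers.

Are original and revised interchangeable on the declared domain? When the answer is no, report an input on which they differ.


The edit looks behavioral (`3` became `4`), but over these ranges it never changes the outcome.
Tracing base=-4, step=-2: original: total=1, then (min(base, 3) == (-total)) is false, then returns 3 | revised: total=1, then (min(base, 4) == (-total)) is false, then returns 3 — matching result 3.
Across all 54 domain points the two functions coincide.
verdict: equivalent


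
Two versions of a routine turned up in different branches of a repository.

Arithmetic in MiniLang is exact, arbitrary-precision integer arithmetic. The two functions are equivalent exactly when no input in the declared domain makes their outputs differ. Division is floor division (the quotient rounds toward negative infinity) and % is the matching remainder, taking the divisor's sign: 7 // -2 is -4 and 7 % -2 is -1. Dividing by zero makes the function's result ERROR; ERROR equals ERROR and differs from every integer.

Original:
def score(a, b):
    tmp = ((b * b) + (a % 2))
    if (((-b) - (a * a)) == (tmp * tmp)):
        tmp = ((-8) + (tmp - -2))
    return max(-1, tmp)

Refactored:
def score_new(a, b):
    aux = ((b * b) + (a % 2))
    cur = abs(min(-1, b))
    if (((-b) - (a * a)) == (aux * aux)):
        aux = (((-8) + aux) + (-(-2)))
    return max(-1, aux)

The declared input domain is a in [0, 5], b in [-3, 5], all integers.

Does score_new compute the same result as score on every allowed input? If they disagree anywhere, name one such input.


The edit looks behavioral (`-2` became `-1`), but over these ranges it never changes the outcome; all 54 inputs agree.
verdict: equivalent


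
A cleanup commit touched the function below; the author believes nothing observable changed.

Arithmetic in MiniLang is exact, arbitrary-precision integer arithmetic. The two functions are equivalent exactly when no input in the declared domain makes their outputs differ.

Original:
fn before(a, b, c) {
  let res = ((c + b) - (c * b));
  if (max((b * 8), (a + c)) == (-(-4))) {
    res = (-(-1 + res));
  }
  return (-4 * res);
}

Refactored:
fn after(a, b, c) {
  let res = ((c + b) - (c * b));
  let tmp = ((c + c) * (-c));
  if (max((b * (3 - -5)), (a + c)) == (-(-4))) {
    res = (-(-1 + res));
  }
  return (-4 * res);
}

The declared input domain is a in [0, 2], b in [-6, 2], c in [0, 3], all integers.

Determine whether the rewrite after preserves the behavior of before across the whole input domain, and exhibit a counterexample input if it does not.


Among the additions is an assignment to `tmp` whose value nothing reads, and its value is discarded.
Tracing a=0, b=1, c=1: before: res = 1; (max((b * 8), (a + c)) == (-(-4))) -> false; return -4 | after: res = 1; tmp = -2; (max((b * (3 - -5)), (a + c)) == (-(-4))) -> false; return -4 — matching result -4.
Sweeping the whole domain (108 inputs) finds no disagreement.
verdict: equivalent


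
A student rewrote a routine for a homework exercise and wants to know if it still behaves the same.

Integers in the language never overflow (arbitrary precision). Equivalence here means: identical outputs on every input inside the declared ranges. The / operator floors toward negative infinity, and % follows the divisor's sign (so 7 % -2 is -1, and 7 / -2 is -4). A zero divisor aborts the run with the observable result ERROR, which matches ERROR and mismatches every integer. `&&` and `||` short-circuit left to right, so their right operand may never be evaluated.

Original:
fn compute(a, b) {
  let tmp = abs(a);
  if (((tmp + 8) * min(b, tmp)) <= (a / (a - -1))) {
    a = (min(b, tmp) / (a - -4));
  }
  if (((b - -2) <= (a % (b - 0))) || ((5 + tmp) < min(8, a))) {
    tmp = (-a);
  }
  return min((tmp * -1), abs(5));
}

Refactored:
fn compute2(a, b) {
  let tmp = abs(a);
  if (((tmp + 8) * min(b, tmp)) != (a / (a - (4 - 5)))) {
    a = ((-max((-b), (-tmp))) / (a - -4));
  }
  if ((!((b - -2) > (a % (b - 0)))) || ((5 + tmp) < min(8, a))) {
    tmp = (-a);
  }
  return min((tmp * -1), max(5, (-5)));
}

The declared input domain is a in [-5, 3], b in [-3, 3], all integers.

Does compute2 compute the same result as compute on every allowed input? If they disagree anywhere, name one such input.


Run the pair on a=-4, b=1.
compute: tmp := 4 | (((tmp + 8) * min(b, tmp)) <= (a / (a - -1))): false | (((b - -2) <= (a % (b - 0))) || ((5 + tmp) < min(8, a))): false | result -4
compute2: tmp := 4 | (((tmp + 8) * min(b, tmp)) != (a / (a - (4 - 5)))): true | divide-by-zero, output ERROR
-4 and ERROR differ, so these are not the same function on this domain.
verdict: not equivalent; witness: a=-4, b=1


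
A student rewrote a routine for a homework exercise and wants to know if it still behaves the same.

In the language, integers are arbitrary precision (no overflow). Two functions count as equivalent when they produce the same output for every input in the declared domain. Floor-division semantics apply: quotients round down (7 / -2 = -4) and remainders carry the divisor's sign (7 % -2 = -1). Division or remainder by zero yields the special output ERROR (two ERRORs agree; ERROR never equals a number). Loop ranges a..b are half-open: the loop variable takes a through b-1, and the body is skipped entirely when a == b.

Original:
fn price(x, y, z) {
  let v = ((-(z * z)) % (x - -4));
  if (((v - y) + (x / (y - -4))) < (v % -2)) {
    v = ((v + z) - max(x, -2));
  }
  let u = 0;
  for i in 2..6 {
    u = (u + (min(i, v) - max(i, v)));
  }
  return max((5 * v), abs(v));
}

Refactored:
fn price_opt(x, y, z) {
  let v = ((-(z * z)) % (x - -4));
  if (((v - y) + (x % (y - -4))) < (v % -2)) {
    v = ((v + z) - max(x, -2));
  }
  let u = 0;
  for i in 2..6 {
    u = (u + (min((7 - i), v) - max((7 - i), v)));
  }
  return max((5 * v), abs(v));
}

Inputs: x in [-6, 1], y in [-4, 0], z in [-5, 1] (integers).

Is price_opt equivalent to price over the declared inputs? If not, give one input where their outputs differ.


Not equivalent: x=-6, y=-3, z=-5 separates them (4 vs 1).
price: v=-1, then (((v - y) + (x / (y - -4))) < (v % -2)) is true, then v=-4, then u=0, then (i=2), then u=-6, then (i=3), then u=-13, then (i=4), then u=-21, then (i=5), then u=-30, then returns 4
price_opt: v=-1, then (((v - y) + (x % (y - -4))) < (v % -2)) is false, then u=0, then (i=2), then u=-6, then (i=3), then u=-11, then (i=4), then u=-15, then (i=5), then u=-18, then returns 1
verdict: not equivalent; witness: x=-6, y=-3, z=-5
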